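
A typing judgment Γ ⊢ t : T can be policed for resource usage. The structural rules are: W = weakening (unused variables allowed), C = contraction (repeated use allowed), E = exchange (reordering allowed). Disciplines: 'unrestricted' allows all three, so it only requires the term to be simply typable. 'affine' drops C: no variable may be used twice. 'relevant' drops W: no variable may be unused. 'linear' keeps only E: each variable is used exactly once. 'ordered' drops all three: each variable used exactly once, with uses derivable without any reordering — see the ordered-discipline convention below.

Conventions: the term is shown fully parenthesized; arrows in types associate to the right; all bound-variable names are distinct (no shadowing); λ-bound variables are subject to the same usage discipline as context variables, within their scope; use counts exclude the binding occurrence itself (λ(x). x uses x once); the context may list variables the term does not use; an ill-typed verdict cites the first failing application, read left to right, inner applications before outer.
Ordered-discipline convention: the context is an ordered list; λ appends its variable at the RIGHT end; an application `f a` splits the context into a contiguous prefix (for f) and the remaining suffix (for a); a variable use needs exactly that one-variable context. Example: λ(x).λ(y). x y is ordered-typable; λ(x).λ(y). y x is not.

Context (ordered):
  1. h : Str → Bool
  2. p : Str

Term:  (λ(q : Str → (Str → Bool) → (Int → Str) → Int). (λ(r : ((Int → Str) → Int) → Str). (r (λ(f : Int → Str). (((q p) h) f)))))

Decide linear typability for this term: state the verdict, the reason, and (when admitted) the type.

yes — each of h, p, q, r, f used exactly once; term : (Str → (Str → Bool) → (Int → Str) → Int) → (((Int → Str) → Int) → Str) → Str
use counts: h: 1×, p: 1×, q [bound]: 1×, r [bound]: 1×, f [bound]: 1×
use order (left to right): r, q, p, h, f
typing: well-typed — term : (Str → (Str → Bool) → (Int → Str) → Int) → (((Int → Str) → Int) → Str) → Str
all disciplines: ordered ✗ | linear ✓ | affine ✓ | relevant ✓ | unrestricted ✓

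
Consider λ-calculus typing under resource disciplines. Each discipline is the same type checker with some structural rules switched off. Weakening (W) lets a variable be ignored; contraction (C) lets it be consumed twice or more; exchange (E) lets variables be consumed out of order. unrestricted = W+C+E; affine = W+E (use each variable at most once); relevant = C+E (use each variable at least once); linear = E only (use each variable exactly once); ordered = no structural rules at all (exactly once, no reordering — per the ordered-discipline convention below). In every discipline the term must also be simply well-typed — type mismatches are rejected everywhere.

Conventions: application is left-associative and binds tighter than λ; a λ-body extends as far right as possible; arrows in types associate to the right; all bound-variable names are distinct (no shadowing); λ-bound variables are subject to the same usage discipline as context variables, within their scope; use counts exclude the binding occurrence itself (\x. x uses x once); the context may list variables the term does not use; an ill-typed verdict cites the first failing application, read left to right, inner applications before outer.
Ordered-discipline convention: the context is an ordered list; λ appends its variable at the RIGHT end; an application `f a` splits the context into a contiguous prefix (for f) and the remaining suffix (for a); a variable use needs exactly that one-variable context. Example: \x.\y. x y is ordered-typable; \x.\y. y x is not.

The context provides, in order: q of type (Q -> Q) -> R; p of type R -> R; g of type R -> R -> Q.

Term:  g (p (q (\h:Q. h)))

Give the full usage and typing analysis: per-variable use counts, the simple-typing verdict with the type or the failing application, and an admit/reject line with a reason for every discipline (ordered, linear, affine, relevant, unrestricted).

usage: q ×1, p ×1, g ×1, h (bound) ×1
left-to-right use order: g, p, q, h
typing: the term checks, with type R -> Q
ordered: ✗, no contiguous prefix/suffix split fits g, p, q, h
linear: ✓, each of q, p, g, h used exactly once
affine: ✓, none of q, p, g, h used more than once
relevant: ✓, q, p, g, h: all used, weakening unneeded
unrestricted: ✓, type-checks (R -> Q) and nothing is barred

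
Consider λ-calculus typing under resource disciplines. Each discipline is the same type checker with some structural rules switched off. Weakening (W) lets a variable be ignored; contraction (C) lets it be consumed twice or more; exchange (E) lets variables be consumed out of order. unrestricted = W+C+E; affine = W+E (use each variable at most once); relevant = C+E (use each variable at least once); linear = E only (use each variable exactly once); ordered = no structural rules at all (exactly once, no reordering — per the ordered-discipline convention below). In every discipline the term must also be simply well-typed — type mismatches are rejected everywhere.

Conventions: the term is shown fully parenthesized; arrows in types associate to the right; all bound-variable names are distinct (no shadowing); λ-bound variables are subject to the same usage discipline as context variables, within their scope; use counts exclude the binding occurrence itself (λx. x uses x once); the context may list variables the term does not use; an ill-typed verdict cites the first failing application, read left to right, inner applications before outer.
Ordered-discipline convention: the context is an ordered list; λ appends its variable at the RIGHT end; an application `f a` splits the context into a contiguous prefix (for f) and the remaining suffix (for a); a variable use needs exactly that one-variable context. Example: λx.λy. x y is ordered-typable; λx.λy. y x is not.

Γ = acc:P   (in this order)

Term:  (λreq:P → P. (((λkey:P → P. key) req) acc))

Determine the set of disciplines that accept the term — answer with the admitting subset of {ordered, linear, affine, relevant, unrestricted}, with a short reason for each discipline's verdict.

admitted in: linear, affine, relevant, unrestricted
usage: acc: 1×; req (bound): 1×; key (bound): 1×
uses in reading order: key, req, acc
typing: well-typed — term : (P → P) → P
ordered: ✗, use order key, req, acc needs exchange
linear: ✓, single use per variable (acc, req, key)
affine: ✓, acc, req, key: no repeats, contraction unneeded
relevant: ✓, none of acc, req, key goes unused
unrestricted: ✓, typability at (P → P) → P is all that's needed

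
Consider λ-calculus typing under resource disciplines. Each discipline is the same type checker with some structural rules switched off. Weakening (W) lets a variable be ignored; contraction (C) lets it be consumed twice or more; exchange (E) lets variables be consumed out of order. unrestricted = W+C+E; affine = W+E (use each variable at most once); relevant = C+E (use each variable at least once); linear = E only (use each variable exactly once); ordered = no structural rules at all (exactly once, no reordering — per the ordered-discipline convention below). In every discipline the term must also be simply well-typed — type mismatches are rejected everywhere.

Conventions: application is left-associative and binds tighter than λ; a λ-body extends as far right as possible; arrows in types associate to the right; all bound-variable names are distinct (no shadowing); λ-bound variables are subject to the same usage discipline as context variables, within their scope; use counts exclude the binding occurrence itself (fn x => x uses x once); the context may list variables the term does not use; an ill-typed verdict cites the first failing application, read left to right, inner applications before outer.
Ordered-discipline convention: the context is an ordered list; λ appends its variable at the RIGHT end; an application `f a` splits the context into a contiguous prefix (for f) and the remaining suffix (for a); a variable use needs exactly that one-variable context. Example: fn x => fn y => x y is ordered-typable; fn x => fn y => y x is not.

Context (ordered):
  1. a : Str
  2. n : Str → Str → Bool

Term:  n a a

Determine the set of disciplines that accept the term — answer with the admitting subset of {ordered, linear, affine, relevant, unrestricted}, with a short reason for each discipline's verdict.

admitted in: relevant, unrestricted
usage: a: 2×, n: 1×
left-to-right use order: n, a, a
typing: well-typed — term : Bool
ordered: ✗, a ×2 used more than once (contraction)
linear: ✗, a ×2 used more than once (contraction)
affine: ✗, a ×2 used more than once (contraction)
relevant: ✓, every one of a, n appears
unrestricted: ✓, well-typed at Bool; no restrictions here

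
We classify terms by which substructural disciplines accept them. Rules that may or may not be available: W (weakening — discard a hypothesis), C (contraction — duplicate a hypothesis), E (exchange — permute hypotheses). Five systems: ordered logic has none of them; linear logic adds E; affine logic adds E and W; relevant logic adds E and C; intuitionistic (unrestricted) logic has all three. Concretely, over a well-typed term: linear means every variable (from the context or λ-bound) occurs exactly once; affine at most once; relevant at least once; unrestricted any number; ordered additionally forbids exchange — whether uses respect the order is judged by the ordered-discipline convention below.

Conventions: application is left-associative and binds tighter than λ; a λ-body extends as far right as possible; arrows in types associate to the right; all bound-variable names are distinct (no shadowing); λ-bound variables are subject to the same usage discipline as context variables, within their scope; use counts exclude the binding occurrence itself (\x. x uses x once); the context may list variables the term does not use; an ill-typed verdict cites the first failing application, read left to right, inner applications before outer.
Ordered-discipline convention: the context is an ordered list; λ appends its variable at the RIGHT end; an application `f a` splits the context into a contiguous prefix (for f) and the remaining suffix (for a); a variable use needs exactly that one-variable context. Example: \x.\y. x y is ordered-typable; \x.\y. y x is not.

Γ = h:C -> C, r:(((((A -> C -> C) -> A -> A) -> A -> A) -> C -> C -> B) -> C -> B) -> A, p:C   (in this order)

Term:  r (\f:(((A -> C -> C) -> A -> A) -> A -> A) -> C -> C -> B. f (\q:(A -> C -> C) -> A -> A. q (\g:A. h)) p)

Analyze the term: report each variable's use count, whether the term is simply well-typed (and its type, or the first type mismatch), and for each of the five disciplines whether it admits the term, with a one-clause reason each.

variable uses: h ×1; r ×1; p ×1; f (λ-bound) ×1; q (λ-bound) ×1; g (λ-bound) ×0
left-to-right use order: r, f, q, h, p
typing: well-typed at A
ordered: ✗ — g left unused
linear: ✗ — g left unused
affine: ✓ — no duplicate uses among h, r, p, f, q, g
relevant: ✗ — g left unused
unrestricted: ✓ — simply typable at A; W, C, E all held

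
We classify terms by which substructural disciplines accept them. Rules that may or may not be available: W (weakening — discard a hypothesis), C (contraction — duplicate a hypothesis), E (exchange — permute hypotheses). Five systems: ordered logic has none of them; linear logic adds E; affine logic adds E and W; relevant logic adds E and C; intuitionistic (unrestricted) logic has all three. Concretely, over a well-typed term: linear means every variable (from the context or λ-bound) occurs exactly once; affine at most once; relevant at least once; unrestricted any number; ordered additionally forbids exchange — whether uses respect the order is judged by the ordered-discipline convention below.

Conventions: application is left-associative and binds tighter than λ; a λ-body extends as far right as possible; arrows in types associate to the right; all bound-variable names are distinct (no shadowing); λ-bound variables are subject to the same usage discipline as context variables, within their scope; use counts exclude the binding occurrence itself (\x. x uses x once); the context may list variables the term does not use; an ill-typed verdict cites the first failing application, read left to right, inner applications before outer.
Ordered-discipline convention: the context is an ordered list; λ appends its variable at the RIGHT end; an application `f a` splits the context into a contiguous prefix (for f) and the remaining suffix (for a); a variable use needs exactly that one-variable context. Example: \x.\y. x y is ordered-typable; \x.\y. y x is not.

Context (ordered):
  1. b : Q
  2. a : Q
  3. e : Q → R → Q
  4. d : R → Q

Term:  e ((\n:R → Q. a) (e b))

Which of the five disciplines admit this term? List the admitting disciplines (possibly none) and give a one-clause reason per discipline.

admitted by: unrestricted
usage: b ×1; a ×1; e ×2; d ×0; n (λ-bound) ×0
uses in reading order: e, a, e, b
typing: well-typed at R → Q
ordered: ✗, uses contraction: e ×2; unused: d, n — weakening required
linear: ✗, uses contraction: e ×2; unused: d, n — weakening required
affine: ✗, uses contraction: e ×2
relevant: ✗, unused: d, n — weakening required
unrestricted: ✓, typability at R → Q is all that's needed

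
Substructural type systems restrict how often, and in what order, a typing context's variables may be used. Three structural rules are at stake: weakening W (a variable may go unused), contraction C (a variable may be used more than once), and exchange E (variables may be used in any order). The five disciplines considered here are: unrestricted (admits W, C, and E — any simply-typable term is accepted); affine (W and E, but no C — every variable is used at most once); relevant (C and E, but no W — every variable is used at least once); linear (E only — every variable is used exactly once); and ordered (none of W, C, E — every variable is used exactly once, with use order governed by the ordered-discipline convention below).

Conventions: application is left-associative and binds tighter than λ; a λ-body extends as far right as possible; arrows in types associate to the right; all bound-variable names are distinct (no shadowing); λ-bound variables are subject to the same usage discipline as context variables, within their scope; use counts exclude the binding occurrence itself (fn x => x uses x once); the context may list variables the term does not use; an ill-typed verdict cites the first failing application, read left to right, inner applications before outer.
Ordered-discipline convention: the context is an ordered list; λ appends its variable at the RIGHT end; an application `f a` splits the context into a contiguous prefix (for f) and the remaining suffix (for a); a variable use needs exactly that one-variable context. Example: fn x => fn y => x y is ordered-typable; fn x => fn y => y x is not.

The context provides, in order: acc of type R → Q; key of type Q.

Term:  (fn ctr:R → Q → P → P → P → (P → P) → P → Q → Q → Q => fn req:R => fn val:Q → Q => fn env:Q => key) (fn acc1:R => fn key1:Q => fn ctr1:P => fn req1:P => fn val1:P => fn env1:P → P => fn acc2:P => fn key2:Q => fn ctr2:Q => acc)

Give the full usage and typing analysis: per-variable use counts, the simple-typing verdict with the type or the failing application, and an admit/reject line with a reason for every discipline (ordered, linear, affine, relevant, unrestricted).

use counts: acc ×1; key ×1; ctr [bound] ×0; req [bound] ×0; val [bound] ×0; env [bound] ×0; acc1 [bound] ×0; key1 [bound] ×0; ctr1 [bound] ×0; req1 [bound] ×0; val1 [bound] ×0; env1 [bound] ×0; acc2 [bound] ×0; key2 [bound] ×0; ctr2 [bound] ×0
use order (left to right): key, acc
typing: ill-typed: an argument R → Q → P → P → P → (P → P) → P → Q → Q → R → Q mismatches the expected R → Q → P → P → P → (P → P) → P → Q → Q → Q
ordered: ✗, fails simple typing
linear: ✗, a type mismatch blocks all five
affine: ✗, the type mismatch rejects it
relevant: ✗, not simply typable
unrestricted: ✗, fails simple typing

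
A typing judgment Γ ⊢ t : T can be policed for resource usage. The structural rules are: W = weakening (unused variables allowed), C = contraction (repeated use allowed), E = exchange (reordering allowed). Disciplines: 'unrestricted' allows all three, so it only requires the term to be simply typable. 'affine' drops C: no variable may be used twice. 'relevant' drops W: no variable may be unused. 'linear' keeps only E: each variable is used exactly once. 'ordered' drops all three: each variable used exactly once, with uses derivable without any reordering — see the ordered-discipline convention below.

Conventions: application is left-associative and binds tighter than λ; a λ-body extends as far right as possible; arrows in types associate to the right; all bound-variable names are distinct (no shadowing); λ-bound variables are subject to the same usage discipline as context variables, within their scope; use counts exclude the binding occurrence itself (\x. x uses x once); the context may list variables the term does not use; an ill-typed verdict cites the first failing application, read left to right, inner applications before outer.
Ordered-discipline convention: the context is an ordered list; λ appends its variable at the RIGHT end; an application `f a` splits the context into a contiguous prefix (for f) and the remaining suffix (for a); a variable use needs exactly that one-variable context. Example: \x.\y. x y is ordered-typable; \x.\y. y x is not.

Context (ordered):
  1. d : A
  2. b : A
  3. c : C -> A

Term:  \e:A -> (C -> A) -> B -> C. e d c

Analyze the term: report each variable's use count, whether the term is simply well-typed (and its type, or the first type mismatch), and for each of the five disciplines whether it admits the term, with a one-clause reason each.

counts: d ×1; b ×0; c ×1; e (λ-bound) ×1
left-to-right use order: e, d, c
typing: ✓ — (A -> (C -> A) -> B -> C) -> B -> C
ordered ✗ (b never used (weakening))
linear ✗ (b never used (weakening))
affine ✓ (no duplicate uses among d, b, c, e)
relevant ✗ (b never used (weakening))
unrestricted ✓ (typability at (A -> (C -> A) -> B -> C) -> B -> C is all that's needed)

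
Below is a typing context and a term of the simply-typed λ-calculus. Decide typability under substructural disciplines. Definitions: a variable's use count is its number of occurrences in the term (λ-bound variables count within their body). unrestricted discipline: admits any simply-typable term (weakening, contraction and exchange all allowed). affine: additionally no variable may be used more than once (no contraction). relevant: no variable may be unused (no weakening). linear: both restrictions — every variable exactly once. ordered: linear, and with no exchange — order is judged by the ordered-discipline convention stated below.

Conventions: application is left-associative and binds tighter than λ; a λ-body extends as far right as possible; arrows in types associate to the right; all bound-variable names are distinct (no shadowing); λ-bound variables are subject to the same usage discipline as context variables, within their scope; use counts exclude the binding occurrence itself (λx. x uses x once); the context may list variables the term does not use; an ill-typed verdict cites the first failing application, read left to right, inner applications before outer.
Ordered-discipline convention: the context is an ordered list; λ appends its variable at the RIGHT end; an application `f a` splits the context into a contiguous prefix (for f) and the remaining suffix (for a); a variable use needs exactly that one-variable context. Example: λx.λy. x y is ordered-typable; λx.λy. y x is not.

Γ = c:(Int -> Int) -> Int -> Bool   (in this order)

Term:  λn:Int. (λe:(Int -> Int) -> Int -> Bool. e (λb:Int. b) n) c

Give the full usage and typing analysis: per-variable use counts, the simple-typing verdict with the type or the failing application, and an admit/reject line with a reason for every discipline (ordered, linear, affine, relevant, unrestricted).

use counts: c ×1, n [bound] ×1, e [bound] ×1, b [bound] ×1
uses in reading order: e, b, n, c
typing: the term checks, with type Int -> Bool
ordered ✗ (use order e, b, n, c needs exchange)
linear ✓ (single use per variable (c, n, e, b))
affine ✓ (none of c, n, e, b used more than once)
relevant ✓ (c, n, e, b: all used, weakening unneeded)
unrestricted ✓ (simply typable at Int -> Bool; W, C, E all held)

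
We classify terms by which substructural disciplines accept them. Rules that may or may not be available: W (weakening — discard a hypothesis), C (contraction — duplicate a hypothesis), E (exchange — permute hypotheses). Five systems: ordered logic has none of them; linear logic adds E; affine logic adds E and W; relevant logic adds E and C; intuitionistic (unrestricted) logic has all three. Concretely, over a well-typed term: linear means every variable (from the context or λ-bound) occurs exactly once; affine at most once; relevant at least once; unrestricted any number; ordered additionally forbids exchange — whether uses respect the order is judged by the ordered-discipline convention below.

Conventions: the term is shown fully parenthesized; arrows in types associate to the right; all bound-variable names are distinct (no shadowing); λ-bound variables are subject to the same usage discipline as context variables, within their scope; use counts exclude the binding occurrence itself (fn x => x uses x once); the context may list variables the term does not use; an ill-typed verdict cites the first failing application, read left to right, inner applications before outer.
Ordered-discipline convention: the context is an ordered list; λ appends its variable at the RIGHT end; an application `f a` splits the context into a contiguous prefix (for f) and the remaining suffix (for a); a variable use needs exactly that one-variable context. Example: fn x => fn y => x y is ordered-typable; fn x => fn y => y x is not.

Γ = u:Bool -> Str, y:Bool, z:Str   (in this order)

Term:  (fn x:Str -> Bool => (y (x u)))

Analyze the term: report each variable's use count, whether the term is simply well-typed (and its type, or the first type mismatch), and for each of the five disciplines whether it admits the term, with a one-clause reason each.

counts: u ×1, y ×1, z ×0, x (λ-bound) ×1
left-to-right use order: y, x, u
typing: ill-typed: an argument Bool -> Str mismatches the expected Str
ordered: ✗ — fails simple typing
linear: ✗ — a type mismatch blocks all five
affine: ✗ — the type mismatch rejects it
relevant: ✗ — not simply typable
unrestricted: ✗ — fails simple typing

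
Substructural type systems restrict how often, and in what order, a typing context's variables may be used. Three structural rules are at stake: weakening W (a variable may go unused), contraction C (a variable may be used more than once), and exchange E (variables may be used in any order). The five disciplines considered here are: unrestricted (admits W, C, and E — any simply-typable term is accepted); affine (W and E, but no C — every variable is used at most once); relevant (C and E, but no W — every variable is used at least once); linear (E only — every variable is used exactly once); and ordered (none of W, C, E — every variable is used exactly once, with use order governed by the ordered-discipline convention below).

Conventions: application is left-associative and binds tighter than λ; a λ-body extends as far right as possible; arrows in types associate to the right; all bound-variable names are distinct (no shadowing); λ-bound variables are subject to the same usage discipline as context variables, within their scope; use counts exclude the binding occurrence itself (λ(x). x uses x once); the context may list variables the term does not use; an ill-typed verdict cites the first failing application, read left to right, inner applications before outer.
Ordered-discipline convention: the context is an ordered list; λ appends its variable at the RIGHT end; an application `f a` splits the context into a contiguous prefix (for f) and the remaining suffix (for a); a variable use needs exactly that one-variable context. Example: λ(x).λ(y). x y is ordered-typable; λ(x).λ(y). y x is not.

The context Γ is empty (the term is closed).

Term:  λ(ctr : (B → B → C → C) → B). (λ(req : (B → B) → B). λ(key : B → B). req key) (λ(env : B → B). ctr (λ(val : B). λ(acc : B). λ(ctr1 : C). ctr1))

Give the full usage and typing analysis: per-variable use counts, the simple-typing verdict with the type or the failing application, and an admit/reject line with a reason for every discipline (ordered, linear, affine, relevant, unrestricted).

usage: ctr (bound): 1×, req (bound): 1×, key (bound): 1×, env (bound): 0×, val (bound): 0×, acc (bound): 0×, ctr1 (bound): 1×
order of uses: req, key, ctr, ctr1
typing: ✓ — ((B → B → C → C) → B) → (B → B) → B
ordered: ✗ — env, val, acc never used (weakening)
linear: ✗ — env, val, acc never used (weakening)
affine: ✓ — at most one use each (ctr, req, key, env, val, acc, ctr1)
relevant: ✗ — env, val, acc never used (weakening)
unrestricted: ✓ — well-typed at ((B → B → C → C) → B) → (B → B) → B; no restrictions here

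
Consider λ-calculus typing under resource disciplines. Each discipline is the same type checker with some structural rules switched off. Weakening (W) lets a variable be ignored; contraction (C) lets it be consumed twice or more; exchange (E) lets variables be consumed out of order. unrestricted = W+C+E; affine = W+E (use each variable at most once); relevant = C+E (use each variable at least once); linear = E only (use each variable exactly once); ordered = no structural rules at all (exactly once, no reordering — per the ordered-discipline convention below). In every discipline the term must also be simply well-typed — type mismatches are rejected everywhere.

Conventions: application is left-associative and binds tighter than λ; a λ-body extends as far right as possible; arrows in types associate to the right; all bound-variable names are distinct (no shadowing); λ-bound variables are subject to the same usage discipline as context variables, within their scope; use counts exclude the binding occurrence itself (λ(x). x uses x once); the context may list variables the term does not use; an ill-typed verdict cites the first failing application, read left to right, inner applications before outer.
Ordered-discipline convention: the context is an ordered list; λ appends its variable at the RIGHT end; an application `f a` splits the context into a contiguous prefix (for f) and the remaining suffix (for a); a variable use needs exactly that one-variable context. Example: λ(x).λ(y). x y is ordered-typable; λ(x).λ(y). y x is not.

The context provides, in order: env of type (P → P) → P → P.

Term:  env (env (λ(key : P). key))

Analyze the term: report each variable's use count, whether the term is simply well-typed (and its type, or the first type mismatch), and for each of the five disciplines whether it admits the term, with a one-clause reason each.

counts: env: 2×; key (bound): 1×
uses in reading order: env, env, key
typing: well-typed — term : P → P
ordered ✗ (uses contraction: env ×2)
linear ✗ (uses contraction: env ×2)
affine ✗ (uses contraction: env ×2)
relevant ✓ (every one of env, key appears)
unrestricted ✓ (type-checks (P → P) and nothing is barred)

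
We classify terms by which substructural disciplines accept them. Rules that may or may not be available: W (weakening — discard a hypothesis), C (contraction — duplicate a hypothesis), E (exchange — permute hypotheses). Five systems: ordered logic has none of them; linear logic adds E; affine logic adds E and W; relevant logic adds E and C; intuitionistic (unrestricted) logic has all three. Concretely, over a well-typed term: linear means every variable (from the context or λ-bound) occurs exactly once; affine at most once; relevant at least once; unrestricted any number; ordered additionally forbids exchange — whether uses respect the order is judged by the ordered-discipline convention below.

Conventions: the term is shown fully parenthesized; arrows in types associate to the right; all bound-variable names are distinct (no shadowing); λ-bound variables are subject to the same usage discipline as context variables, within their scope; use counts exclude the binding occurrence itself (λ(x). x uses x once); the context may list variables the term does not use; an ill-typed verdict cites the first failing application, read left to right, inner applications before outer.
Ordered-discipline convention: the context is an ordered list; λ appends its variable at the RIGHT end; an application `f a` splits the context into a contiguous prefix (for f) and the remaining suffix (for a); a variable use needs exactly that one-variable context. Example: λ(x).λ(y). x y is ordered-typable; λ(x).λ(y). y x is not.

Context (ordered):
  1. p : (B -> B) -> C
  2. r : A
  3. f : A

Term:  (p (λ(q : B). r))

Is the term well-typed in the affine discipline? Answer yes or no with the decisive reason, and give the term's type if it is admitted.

no — the type mismatch rejects it
counts: p=1; r=1; f=0; q [bound]=0
left-to-right use order: p, r
typing: ill-typed: an argument B -> A mismatches the expected B -> B
per-discipline verdicts: ordered ✗; linear ✗; affine ✗; relevant ✗; unrestricted ✗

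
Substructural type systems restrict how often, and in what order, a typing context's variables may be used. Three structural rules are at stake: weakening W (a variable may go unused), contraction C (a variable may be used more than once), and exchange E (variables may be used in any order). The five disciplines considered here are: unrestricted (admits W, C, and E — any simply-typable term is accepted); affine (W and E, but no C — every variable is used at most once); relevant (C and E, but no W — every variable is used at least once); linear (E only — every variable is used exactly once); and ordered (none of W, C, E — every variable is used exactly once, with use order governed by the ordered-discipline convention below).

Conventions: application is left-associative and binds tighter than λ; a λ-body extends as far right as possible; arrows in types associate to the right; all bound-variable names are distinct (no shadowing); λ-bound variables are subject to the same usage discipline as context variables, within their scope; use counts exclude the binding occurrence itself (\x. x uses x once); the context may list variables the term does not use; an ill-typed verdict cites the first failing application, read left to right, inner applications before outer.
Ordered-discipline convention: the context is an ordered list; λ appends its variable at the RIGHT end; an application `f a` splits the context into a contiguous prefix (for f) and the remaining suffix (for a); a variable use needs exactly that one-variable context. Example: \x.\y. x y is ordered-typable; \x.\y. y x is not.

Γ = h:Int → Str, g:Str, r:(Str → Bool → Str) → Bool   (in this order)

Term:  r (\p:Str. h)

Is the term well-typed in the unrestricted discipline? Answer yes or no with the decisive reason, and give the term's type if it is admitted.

no — a type mismatch blocks all five
use counts: h: 1×, g: 0×, r: 1×, p (λ-bound): 0×
left-to-right use order: r, h
typing: ill-typed: an argument Str → Int → Str mismatches the expected Str → Bool → Str
all disciplines: ordered ✗, linear ✗, affine ✗, relevant ✗, unrestricted ✗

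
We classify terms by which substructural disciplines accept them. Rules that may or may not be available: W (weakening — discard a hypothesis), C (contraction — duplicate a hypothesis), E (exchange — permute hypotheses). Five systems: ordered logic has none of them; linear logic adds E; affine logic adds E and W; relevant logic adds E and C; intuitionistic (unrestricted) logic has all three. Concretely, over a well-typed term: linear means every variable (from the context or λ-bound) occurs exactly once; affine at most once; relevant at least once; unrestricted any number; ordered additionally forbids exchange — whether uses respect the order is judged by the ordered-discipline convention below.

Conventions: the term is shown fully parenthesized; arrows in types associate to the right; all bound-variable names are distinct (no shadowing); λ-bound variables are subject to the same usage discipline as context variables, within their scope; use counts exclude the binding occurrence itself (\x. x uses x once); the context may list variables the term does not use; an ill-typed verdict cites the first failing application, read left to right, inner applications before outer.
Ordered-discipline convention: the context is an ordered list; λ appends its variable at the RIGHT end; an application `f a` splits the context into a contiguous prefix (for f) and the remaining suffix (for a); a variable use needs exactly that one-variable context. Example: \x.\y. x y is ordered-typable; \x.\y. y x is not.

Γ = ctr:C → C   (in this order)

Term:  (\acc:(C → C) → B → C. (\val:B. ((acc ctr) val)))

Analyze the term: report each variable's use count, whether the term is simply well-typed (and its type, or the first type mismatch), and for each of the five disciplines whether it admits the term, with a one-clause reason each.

variable uses: ctr: 1×, acc (λ-bound): 1×, val (λ-bound): 1×
order of uses: acc, ctr, val
typing: well-typed — term : ((C → C) → B → C) → B → C
ordered: ✗, use order acc, ctr, val needs exchange
linear: ✓, exactly-once usage across ctr, acc, val
affine: ✓, no duplicate uses among ctr, acc, val
relevant: ✓, every one of ctr, acc, val appears
unrestricted: ✓, type-checks (((C → C) → B → C) → B → C) and nothing is barred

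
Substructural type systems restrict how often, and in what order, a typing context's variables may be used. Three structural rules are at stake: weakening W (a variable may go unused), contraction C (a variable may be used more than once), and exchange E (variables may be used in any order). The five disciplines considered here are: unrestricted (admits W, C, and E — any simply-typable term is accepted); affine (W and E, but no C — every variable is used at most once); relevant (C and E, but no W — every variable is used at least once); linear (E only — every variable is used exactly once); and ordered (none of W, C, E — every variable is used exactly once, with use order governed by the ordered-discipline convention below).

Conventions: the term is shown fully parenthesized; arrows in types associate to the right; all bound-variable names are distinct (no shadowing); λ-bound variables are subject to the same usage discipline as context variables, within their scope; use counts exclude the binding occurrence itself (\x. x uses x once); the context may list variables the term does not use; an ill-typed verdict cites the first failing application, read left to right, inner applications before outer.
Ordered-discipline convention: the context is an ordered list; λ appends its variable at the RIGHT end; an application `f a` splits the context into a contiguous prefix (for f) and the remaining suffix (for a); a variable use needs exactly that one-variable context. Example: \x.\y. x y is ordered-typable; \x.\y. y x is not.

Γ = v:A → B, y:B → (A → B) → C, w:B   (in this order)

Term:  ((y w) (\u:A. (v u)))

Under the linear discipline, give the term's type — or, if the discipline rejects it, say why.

term : C
usage: v: 1; y: 1; w: 1; u (λ-bound): 1
left-to-right use order: y, w, v, u
typing: well-typed — term : C
per-discipline verdicts: ordered ✗, linear ✓, affine ✓, relevant ✓, unrestricted ✓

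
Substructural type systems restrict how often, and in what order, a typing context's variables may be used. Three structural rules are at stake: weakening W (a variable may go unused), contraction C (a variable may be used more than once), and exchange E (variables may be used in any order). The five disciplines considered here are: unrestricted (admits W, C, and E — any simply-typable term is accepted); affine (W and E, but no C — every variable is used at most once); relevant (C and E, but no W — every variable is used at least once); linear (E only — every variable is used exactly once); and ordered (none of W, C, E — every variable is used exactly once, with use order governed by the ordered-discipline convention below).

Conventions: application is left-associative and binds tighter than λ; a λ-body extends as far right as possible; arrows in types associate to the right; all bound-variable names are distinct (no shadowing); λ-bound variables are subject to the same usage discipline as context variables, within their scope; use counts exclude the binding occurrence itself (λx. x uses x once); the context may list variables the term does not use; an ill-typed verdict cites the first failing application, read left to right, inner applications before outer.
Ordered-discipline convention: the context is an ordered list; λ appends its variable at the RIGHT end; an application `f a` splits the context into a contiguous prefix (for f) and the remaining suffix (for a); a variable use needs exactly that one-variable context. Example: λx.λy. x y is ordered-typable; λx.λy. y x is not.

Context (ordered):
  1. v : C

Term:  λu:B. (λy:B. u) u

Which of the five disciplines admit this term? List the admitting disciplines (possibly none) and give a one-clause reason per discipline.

accepted by: unrestricted
use counts: v=0; u (λ-bound)=2; y (λ-bound)=0
uses in reading order: u, u
typing: well-typed at B → B
ordered ✗ (uses contraction: u ×2; unused: v, y — weakening required)
linear ✗ (uses contraction: u ×2; unused: v, y — weakening required)
affine ✗ (uses contraction: u ×2)
relevant ✗ (unused: v, y — weakening required)
unrestricted ✓ (type-checks (B → B) and nothing is barred)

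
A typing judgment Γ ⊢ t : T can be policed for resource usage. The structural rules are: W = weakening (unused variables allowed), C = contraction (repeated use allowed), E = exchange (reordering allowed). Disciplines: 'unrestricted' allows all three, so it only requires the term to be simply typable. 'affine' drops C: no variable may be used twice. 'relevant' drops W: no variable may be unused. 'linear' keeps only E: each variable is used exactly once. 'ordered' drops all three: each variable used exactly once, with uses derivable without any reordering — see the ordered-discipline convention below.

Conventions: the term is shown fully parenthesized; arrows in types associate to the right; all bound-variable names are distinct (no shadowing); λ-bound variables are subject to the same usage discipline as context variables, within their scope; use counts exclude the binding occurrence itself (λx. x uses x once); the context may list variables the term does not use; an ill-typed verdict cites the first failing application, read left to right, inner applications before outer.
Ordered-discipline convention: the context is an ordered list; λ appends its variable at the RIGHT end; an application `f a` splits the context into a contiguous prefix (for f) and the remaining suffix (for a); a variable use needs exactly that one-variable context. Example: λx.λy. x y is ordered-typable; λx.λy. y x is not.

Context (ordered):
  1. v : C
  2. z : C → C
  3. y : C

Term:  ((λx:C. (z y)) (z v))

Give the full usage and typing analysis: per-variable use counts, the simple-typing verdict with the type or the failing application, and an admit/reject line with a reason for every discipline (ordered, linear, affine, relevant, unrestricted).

usage: v ×1; z ×2; y ×1; x (bound) ×0
uses in reading order: z, y, z, v
typing: well-typed at C
ordered: ✗ — needs contraction — z ×2; needs weakening: x unused
linear: ✗ — needs contraction — z ×2; needs weakening: x unused
affine: ✗ — needs contraction — z ×2
relevant: ✗ — needs weakening: x unused
unrestricted: ✓ — simply typable at C; W, C, E all held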